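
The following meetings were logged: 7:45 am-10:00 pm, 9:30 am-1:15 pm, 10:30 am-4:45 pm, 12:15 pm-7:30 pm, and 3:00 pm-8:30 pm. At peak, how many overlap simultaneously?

At 12:15 pm, 4 of the intervals are simultaneously active.
No point has more.

4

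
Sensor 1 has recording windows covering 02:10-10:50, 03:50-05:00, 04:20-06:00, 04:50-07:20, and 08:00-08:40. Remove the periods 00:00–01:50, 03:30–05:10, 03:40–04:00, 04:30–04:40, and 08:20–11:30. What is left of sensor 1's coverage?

A, merged: 02:10–10:50.
B, merged: 00:00–01:50, 03:30–05:10, 08:20–11:30.
02:10–10:50 minus B → 02:10–03:30, 05:10–08:20.

02:10–03:30, 05:10–08:20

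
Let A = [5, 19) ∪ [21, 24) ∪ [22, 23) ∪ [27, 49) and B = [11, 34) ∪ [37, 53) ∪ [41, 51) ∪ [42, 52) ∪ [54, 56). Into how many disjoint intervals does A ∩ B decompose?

4

A, merged: [5, 19), [21, 24), [27, 49).
B, merged: [11, 34), [37, 53), [54, 56).
A ∩ B = [11, 19), [21, 24), [27, 34), [37, 49).
That is 4 disjoint pieces.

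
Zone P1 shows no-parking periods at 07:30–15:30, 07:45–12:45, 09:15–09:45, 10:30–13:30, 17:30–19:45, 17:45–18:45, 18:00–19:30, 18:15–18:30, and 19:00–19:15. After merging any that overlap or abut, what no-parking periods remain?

07:30-15:30, 17:30-19:45

07:45-12:45 overlaps/touches 07:30-15:30 → extend to 07:30-15:30.
09:15-09:45 overlaps/touches 07:30-15:30 → extend to 07:30-15:30.
10:30-13:30 overlaps/touches 07:30-15:30 → extend to 07:30-15:30.
17:30-19:45 is disjoint → start new block.
17:45-18:45 overlaps/touches 17:30-19:45 → extend to 17:30-19:45.
18:00-19:30 overlaps/touches 17:30-19:45 → extend to 17:30-19:45.
18:15-18:30 overlaps/touches 17:30-19:45 → extend to 17:30-19:45.
19:00-19:15 overlaps/touches 17:30-19:45 → extend to 17:30-19:45.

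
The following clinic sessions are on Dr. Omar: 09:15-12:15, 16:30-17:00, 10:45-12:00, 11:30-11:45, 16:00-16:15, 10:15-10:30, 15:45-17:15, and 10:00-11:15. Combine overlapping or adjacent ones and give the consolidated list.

09:15–12:15, 15:45–17:15

Sort by start: 09:15–12:15, 10:00–11:15, 10:15–10:30, 10:45–12:00, 11:30–11:45, 15:45–17:15, 16:00–16:15, 16:30–17:00.
10:00–11:15 overlaps/touches 09:15–12:15 → extend to 09:15–12:15.
10:15–10:30 overlaps/touches 09:15–12:15 → extend to 09:15–12:15.
10:45–12:00 overlaps/touches 09:15–12:15 → extend to 09:15–12:15.
11:30–11:45 overlaps/touches 09:15–12:15 → extend to 09:15–12:15.
15:45–17:15 is disjoint → start new block.
16:00–16:15 overlaps/touches 15:45–17:15 → extend to 15:45–17:15.
16:30–17:00 overlaps/touches 15:45–17:15 → extend to 15:45–17:15.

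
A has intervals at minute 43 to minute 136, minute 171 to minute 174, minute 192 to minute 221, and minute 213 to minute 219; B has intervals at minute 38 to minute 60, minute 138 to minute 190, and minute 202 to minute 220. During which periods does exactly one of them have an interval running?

First set merges to minute 43 to minute 136, minute 171 to minute 174, minute 192 to minute 221.
A but not B: minute 60 to minute 136, minute 192 to minute 202, minute 220 to minute 221.
B but not A: minute 38 to minute 43, minute 138 to minute 171, minute 174 to minute 190.
Combining gives A △ B.

minute 38 to minute 43, minute 60 to minute 136, minute 138 to minute 171, minute 174 to minute 190, minute 192 to minute 202, minute 220 to minute 221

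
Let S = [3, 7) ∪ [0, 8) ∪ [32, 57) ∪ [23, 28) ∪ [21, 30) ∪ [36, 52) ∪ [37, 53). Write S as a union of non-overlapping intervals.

[0, 8) ∪ [21, 30) ∪ [32, 57)

Sort by start: [0, 8), [3, 7), [21, 30), [23, 28), [32, 57), [36, 52), [37, 53).
[3, 7) overlaps/touches [0, 8) → extend to [0, 8).
[21, 30) is disjoint → start new block.
[23, 28) overlaps/touches [21, 30) → extend to [21, 30).
[32, 57) is disjoint → start new block.
[36, 52) overlaps/touches [32, 57) → extend to [32, 57).
[37, 53) overlaps/touches [32, 57) → extend to [32, 57).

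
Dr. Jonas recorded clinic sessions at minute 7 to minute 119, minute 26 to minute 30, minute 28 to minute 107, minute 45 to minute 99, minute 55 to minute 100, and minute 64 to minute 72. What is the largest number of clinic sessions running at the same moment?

At minute 64, 5 of the intervals are simultaneously active.
No point has more.

5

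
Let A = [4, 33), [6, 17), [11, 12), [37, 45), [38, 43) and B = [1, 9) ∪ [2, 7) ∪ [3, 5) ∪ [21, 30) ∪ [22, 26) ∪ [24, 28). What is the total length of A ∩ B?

Merge the first list: [4, 33), [37, 45).
Merge the second list: [1, 9), [21, 30).
A ∩ B = [4, 9), [21, 30).
Total: 5 + 9 = 14.

14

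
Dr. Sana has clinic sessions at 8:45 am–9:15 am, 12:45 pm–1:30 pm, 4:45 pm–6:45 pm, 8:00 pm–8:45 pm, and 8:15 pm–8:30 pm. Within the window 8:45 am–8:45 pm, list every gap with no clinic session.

9:15 am-12:45 pm, 1:30 pm-4:45 pm, 6:45 pm-8:00 pm

After merging, the occupied span is 8:45 am-9:15 am, 12:45 pm-1:30 pm, 4:45 pm-6:45 pm, 8:00 pm-8:45 pm.
Gaps within 8:45 am-8:45 pm: 9:15 am-12:45 pm, 1:30 pm-4:45 pm, 6:45 pm-8:00 pm.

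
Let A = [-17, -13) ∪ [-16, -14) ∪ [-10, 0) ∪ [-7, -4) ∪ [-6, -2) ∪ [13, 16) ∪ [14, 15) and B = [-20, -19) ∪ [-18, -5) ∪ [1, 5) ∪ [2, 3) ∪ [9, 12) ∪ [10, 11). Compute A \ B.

[-5, 0) ∪ [13, 16)

A, merged: [-17, -13), [-10, 0), [13, 16).
B, merged: [-20, -19), [-18, -5), [1, 5), [9, 12).
[-17, -13): entirely removed.
[-10, 0) \ B = [-5, 0).
[13, 16): nothing removed.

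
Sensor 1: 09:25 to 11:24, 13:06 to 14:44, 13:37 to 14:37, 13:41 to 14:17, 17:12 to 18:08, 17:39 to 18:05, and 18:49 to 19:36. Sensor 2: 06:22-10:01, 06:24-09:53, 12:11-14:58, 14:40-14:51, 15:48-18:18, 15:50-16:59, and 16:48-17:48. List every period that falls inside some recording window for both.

09:25–10:01, 13:06–14:44, 17:12–18:08

A, merged: 09:25–11:24, 13:06–14:44, 17:12–18:08, 18:49–19:36.
B, merged: 06:22–10:01, 12:11–14:58, 15:48–18:18.
09:25–11:24 ∩ B → 09:25–10:01.
13:06–14:44 ∩ B → 13:06–14:44.
17:12–18:08 ∩ B → 17:12–18:08.
18:49–19:36 meets no B interval.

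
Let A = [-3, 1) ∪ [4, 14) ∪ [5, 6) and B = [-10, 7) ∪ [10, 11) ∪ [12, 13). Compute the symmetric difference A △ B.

First set merges to [-3, 1), [4, 14).
A \ B = [7, 10), [11, 12), [13, 14).
B \ A = [-10, -3), [1, 4).
Union of the two gives the symmetric difference.

[-10, -3) ∪ [1, 4) ∪ [7, 10) ∪ [11, 12) ∪ [13, 14)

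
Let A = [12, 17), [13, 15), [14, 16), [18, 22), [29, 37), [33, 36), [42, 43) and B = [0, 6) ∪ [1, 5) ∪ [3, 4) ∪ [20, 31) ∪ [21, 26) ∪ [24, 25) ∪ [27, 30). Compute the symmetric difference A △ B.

[0, 6) ∪ [12, 17) ∪ [18, 20) ∪ [22, 29) ∪ [31, 37) ∪ [42, 43)

Merge the first list: [12, 17), [18, 22), [29, 37), [42, 43).
Merge the second list: [0, 6), [20, 31).
A \ B = [12, 17), [18, 20), [31, 37), [42, 43).
B \ A = [0, 6), [22, 29).
Union of the two gives the symmetric difference.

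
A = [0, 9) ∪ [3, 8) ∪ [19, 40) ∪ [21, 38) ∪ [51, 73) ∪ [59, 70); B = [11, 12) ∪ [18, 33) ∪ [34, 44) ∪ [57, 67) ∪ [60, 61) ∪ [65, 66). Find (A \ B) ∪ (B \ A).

[0, 9) ∪ [11, 12) ∪ [18, 19) ∪ [33, 34) ∪ [40, 44) ∪ [51, 57) ∪ [67, 73)

A, merged: [0, 9), [19, 40), [51, 73).
B, merged: [11, 12), [18, 33), [34, 44), [57, 67).
A but not B: [0, 9), [33, 34), [51, 57), [67, 73).
B but not A: [11, 12), [18, 19), [40, 44).
Combining gives A △ B.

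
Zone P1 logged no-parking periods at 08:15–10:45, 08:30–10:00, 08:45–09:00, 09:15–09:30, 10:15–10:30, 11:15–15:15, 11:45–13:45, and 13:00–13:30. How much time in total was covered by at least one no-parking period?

Merged: 08:15–10:45, 11:15–15:15.
Lengths: 2 h 30 min + 4 h = 6 h 30 min.

6 h 30 min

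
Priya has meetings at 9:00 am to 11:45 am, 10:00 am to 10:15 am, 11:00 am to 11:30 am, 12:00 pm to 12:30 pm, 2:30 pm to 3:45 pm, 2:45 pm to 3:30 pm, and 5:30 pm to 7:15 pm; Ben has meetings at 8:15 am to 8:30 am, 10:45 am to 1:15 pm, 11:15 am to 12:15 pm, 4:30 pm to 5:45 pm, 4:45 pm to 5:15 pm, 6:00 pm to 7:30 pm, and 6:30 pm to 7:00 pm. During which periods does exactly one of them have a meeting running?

First set merges to 9:00 am–11:45 am, 12:00 pm–12:30 pm, 2:30 pm–3:45 pm, 5:30 pm–7:15 pm.
Second set merges to 8:15 am–8:30 am, 10:45 am–1:15 pm, 4:30 pm–5:45 pm, 6:00 pm–7:30 pm.
A \ B = 9:00 am–10:45 am, 2:30 pm–3:45 pm, 5:45 pm–6:00 pm.
B \ A = 8:15 am–8:30 am, 11:45 am–12:00 pm, 12:30 pm–1:15 pm, 4:30 pm–5:30 pm, 7:15 pm–7:30 pm.
Union of the two gives the symmetric difference.

8:15 am–8:30 am, 9:00 am–10:45 am, 11:45 am–12:00 pm, 12:30 pm–1:15 pm, 2:30 pm–3:45 pm, 4:30 pm–5:30 pm, 5:45 pm–6:00 pm, 7:15 pm–7:30 pm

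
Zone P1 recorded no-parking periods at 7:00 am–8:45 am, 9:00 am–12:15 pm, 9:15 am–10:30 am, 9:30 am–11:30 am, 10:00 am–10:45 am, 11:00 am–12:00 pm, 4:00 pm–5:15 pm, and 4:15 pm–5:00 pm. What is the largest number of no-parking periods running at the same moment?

Walk the sorted start/end points keeping a running depth.
The depth first hits 4 at 10:00 am.

4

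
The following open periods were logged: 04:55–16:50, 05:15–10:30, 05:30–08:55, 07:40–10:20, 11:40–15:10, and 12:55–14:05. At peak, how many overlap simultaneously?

4

Sweep endpoints in order; track running count of active intervals.
Peak of 4 reached at 07:40.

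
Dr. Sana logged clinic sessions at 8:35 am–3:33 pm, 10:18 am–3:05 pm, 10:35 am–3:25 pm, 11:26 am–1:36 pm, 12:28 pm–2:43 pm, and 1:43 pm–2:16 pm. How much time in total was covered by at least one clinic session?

6 h 58 min

Merged: 8:35 am–3:33 pm.
Length: 6 h 58 min.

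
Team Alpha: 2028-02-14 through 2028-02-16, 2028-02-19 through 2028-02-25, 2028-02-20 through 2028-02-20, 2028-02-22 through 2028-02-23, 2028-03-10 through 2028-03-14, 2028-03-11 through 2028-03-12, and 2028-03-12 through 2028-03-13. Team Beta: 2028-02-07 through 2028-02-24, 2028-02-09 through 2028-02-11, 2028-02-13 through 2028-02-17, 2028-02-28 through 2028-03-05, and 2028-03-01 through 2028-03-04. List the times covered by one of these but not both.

2028-02-07 through 2028-02-13, 2028-02-17 through 2028-02-18, 2028-02-25 through 2028-02-25, 2028-02-28 through 2028-03-05, 2028-03-10 through 2028-03-14

A, merged: 2028-02-14 through 2028-02-16, 2028-02-19 through 2028-02-25, 2028-03-10 through 2028-03-14.
B, merged: 2028-02-07 through 2028-02-24, 2028-02-28 through 2028-03-05.
A but not B: 2028-02-25 through 2028-02-25, 2028-03-10 through 2028-03-14.
B but not A: 2028-02-07 through 2028-02-13, 2028-02-17 through 2028-02-18, 2028-02-28 through 2028-03-05.
Combining gives A △ B.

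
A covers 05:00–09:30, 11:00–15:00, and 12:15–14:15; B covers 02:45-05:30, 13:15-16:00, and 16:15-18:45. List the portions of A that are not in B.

First set merges to 05:00–09:30, 11:00–15:00.
05:00–09:30 minus B → 05:30–09:30.
11:00–15:00 minus B → 11:00–13:15.

05:30–09:30, 11:00–13:15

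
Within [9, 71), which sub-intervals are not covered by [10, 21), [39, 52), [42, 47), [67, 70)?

[9, 10) ∪ [21, 39) ∪ [52, 67) ∪ [70, 71)

The merged coverage is [10, 21), [39, 52), [67, 70).
Complement within [9, 71): [9, 10), [21, 39), [52, 67), [70, 71).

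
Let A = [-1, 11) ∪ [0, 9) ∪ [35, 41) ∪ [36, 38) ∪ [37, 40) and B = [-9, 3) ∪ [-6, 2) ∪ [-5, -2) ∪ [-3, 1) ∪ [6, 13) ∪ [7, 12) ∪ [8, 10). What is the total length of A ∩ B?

9

First set merges to [-1, 11), [35, 41).
Second set merges to [-9, 3), [6, 13).
A ∩ B = [-1, 3), [6, 11).
Total: 4 + 5 = 9.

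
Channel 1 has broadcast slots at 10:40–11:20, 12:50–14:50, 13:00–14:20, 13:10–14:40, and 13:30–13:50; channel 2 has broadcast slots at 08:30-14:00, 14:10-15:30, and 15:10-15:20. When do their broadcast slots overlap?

A, merged: 10:40–11:20, 12:50–14:50.
B, merged: 08:30–14:00, 14:10–15:30.
10:40–11:20 meets the second set on 10:40–11:20.
12:50–14:50 meets the second set on 12:50–14:00, 14:10–14:50.

10:40–11:20, 12:50–14:00, 14:10–14:50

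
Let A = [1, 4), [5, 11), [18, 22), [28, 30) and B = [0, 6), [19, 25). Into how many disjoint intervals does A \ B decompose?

A \ B = [6, 11), [18, 19), [28, 30).
That is 3 disjoint pieces.

3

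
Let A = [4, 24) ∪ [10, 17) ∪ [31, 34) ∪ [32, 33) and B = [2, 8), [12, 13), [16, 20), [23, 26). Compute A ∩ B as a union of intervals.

Merge the first list: [4, 24), [31, 34).
[4, 24) ∩ B → [4, 8), [12, 13), [16, 20), [23, 24).
[31, 34) meets no B interval.

[4, 8) ∪ [12, 13) ∪ [16, 20) ∪ [23, 24)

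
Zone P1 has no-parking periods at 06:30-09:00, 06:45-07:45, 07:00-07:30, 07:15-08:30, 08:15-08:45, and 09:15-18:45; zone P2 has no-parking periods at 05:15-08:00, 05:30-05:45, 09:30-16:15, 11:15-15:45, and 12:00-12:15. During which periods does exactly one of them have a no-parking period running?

05:15-06:30, 08:00-09:00, 09:15-09:30, 16:15-18:45

Merge the first list: 06:30-09:00, 09:15-18:45.
Merge the second list: 05:15-08:00, 09:30-16:15.
A but not B: 08:00-09:00, 09:15-09:30, 16:15-18:45.
B but not A: 05:15-06:30.
Combining gives A △ B.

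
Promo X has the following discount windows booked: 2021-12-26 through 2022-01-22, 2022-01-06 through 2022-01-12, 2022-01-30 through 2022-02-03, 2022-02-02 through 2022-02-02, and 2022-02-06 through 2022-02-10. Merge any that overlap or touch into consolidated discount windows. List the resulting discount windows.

2022-01-06 through 2022-01-12 overlaps/touches 2021-12-26 through 2022-01-22 → extend to 2021-12-26 through 2022-01-22.
2022-01-30 through 2022-02-03 is disjoint → start new block.
2022-02-02 through 2022-02-02 overlaps/touches 2022-01-30 through 2022-02-03 → extend to 2022-01-30 through 2022-02-03.
2022-02-06 through 2022-02-10 is disjoint → start new block.

2021-12-26 through 2022-01-22, 2022-01-30 through 2022-02-03, 2022-02-06 through 2022-02-10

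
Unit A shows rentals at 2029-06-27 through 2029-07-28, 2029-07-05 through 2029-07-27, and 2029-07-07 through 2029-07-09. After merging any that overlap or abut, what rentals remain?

2029-06-27 through 2029-07-28

2029-07-05 through 2029-07-27 overlaps/touches 2029-06-27 through 2029-07-28 → extend to 2029-06-27 through 2029-07-28.
2029-07-07 through 2029-07-09 overlaps/touches 2029-06-27 through 2029-07-28 → extend to 2029-06-27 through 2029-07-28.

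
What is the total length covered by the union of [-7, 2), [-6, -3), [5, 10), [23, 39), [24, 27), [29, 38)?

30

Merged: [-7, 2), [5, 10), [23, 39).
Lengths: 9 + 5 + 16 = 30.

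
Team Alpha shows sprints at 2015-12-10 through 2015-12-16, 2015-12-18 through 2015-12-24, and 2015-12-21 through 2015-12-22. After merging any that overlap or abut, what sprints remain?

2015-12-10 through 2015-12-16, 2015-12-18 through 2015-12-24

2015-12-18 through 2015-12-24 is disjoint → start new block.
2015-12-21 through 2015-12-22 overlaps/touches 2015-12-18 through 2015-12-24 → extend to 2015-12-18 through 2015-12-24.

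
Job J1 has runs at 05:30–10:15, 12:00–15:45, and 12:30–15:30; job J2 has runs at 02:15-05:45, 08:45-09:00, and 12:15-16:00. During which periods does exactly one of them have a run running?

02:15–05:30, 05:45–08:45, 09:00–10:15, 12:00–12:15, 15:45–16:00

A, merged: 05:30–10:15, 12:00–15:45.
A but not B: 05:45–08:45, 09:00–10:15, 12:00–12:15.
B but not A: 02:15–05:30, 15:45–16:00.
Combining gives A △ B.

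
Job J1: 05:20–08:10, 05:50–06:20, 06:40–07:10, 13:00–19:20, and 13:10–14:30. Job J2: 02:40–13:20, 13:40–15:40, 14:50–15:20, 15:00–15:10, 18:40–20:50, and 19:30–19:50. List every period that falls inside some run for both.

First set merges to 05:20–08:10, 13:00–19:20.
Second set merges to 02:40–13:20, 13:40–15:40, 18:40–20:50.
05:20–08:10 ∩ B → 05:20–08:10.
13:00–19:20 ∩ B → 13:00–13:20, 13:40–15:40, 18:40–19:20.

05:20–08:10, 13:00–13:20, 13:40–15:40, 18:40–19:20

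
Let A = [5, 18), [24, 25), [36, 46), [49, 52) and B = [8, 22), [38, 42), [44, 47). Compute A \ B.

[5, 18) with B removed leaves [5, 8).
[24, 25) is untouched.
[36, 46) with B removed leaves [36, 38), [42, 44).
[49, 52) is untouched.

[5, 8) ∪ [24, 25) ∪ [36, 38) ∪ [42, 44) ∪ [49, 52)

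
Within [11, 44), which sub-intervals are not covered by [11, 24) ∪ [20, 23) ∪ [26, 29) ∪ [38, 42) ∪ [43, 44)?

The merged coverage is [11, 24), [26, 29), [38, 42), [43, 44).
Gaps within [11, 44): [24, 26), [29, 38), [42, 43).

[24, 26) ∪ [29, 38) ∪ [42, 43)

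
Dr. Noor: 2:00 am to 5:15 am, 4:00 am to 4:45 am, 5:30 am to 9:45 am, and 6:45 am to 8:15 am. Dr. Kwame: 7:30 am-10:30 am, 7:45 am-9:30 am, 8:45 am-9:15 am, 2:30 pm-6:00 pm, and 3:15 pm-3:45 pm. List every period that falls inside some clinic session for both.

7:30 am-9:45 am

First set merges to 2:00 am-5:15 am, 5:30 am-9:45 am.
Second set merges to 7:30 am-10:30 am, 2:30 pm-6:00 pm.
2:00 am-5:15 am falls entirely outside B.
5:30 am-9:45 am overlaps B on 7:30 am-9:45 am.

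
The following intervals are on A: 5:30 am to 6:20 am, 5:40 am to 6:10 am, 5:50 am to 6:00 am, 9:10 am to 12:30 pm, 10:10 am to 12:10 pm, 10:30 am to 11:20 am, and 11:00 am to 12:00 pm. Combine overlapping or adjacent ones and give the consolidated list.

5:30 am–6:20 am, 9:10 am–12:30 pm

5:40 am–6:10 am overlaps/touches 5:30 am–6:20 am → extend to 5:30 am–6:20 am.
5:50 am–6:00 am overlaps/touches 5:30 am–6:20 am → extend to 5:30 am–6:20 am.
9:10 am–12:30 pm is disjoint → start new block.
10:10 am–12:10 pm overlaps/touches 9:10 am–12:30 pm → extend to 9:10 am–12:30 pm.
10:30 am–11:20 am overlaps/touches 9:10 am–12:30 pm → extend to 9:10 am–12:30 pm.
11:00 am–12:00 pm overlaps/touches 9:10 am–12:30 pm → extend to 9:10 am–12:30 pm.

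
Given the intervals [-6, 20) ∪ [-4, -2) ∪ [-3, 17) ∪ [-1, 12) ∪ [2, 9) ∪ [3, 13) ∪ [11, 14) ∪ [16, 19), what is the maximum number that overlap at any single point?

5

Walk the sorted start/end points keeping a running depth.
The depth first hits 5 at 3.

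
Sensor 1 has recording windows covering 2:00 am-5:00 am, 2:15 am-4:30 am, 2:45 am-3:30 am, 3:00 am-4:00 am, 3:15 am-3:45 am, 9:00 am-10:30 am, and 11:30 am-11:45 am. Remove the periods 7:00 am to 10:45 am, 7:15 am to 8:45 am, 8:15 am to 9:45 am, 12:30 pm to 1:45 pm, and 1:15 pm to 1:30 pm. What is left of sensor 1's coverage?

2:00 am–5:00 am, 11:30 am–11:45 am

First set merges to 2:00 am–5:00 am, 9:00 am–10:30 am, 11:30 am–11:45 am.
Second set merges to 7:00 am–10:45 am, 12:30 pm–1:45 pm.
2:00 am–5:00 am is untouched.
9:00 am–10:30 am lies entirely inside B → drops out.
11:30 am–11:45 am is untouched.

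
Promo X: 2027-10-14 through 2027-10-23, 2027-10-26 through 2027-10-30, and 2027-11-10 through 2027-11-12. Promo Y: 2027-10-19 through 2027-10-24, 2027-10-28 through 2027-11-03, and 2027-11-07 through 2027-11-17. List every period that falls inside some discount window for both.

2027-10-19 through 2027-10-23, 2027-10-28 through 2027-10-30, 2027-11-10 through 2027-11-12

2027-10-14 through 2027-10-23 meets the second set on 2027-10-19 through 2027-10-23.
2027-10-26 through 2027-10-30 meets the second set on 2027-10-28 through 2027-10-30.
2027-11-10 through 2027-11-12 meets the second set on 2027-11-10 through 2027-11-12.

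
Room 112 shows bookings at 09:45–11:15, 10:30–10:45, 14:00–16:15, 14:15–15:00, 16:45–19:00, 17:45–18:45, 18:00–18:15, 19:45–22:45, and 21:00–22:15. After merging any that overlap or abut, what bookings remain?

09:45-11:15, 14:00-16:15, 16:45-19:00, 19:45-22:45

10:30-10:45 overlaps/touches 09:45-11:15 → extend to 09:45-11:15.
14:00-16:15 is disjoint → start new block.
14:15-15:00 overlaps/touches 14:00-16:15 → extend to 14:00-16:15.
16:45-19:00 is disjoint → start new block.
17:45-18:45 overlaps/touches 16:45-19:00 → extend to 16:45-19:00.
18:00-18:15 overlaps/touches 16:45-19:00 → extend to 16:45-19:00.
19:45-22:45 is disjoint → start new block.
21:00-22:15 overlaps/touches 19:45-22:45 → extend to 19:45-22:45.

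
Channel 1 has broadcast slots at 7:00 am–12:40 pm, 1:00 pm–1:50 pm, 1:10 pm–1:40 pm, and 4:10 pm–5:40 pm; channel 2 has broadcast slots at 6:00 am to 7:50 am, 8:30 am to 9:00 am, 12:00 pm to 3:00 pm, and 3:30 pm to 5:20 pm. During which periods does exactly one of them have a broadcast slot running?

First set merges to 7:00 am–12:40 pm, 1:00 pm–1:50 pm, 4:10 pm–5:40 pm.
A but not B: 7:50 am–8:30 am, 9:00 am–12:00 pm, 5:20 pm–5:40 pm.
B but not A: 6:00 am–7:00 am, 12:40 pm–1:00 pm, 1:50 pm–3:00 pm, 3:30 pm–4:10 pm.
Combining gives A △ B.

6:00 am–7:00 am, 7:50 am–8:30 am, 9:00 am–12:00 pm, 12:40 pm–1:00 pm, 1:50 pm–3:00 pm, 3:30 pm–4:10 pm, 5:20 pm–5:40 pm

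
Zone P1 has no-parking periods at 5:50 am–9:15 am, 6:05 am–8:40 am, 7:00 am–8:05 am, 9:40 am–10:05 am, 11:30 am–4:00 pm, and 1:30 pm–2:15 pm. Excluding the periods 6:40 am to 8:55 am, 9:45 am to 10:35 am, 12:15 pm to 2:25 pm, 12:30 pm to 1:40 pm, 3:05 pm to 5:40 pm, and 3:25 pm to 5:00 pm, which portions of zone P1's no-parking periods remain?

Merge the first list: 5:50 am–9:15 am, 9:40 am–10:05 am, 11:30 am–4:00 pm.
Merge the second list: 6:40 am–8:55 am, 9:45 am–10:35 am, 12:15 pm–2:25 pm, 3:05 pm–5:40 pm.
5:50 am–9:15 am \ B = 5:50 am–6:40 am, 8:55 am–9:15 am.
9:40 am–10:05 am \ B = 9:40 am–9:45 am.
11:30 am–4:00 pm \ B = 11:30 am–12:15 pm, 2:25 pm–3:05 pm.

5:50 am–6:40 am, 8:55 am–9:15 am, 9:40 am–9:45 am, 11:30 am–12:15 pm, 2:25 pm–3:05 pm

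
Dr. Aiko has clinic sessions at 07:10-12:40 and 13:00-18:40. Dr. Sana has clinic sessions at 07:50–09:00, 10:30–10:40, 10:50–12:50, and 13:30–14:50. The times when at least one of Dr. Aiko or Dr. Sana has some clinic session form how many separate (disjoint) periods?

2

A ∪ B = 07:10–12:50, 13:00–18:40.
That is 2 disjoint pieces.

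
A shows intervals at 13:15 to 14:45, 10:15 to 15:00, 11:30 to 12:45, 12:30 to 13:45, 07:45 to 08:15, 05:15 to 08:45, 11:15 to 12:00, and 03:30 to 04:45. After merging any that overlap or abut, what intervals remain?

Sort by start: 03:30-04:45, 05:15-08:45, 07:45-08:15, 10:15-15:00, 11:15-12:00, 11:30-12:45, 12:30-13:45, 13:15-14:45.
05:15-08:45 is disjoint → start new block.
07:45-08:15 overlaps/touches 05:15-08:45 → extend to 05:15-08:45.
10:15-15:00 is disjoint → start new block.
11:15-12:00 overlaps/touches 10:15-15:00 → extend to 10:15-15:00.
11:30-12:45 overlaps/touches 10:15-15:00 → extend to 10:15-15:00.
12:30-13:45 overlaps/touches 10:15-15:00 → extend to 10:15-15:00.
13:15-14:45 overlaps/touches 10:15-15:00 → extend to 10:15-15:00.

03:30-04:45, 05:15-08:45, 10:15-15:00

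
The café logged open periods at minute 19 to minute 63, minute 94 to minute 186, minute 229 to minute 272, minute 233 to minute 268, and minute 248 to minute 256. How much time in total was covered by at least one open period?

179 minutes

Merged: minute 19 to minute 63, minute 94 to minute 186, minute 229 to minute 272.
Lengths: 44 minutes + 92 minutes + 43 minutes = 179 minutes.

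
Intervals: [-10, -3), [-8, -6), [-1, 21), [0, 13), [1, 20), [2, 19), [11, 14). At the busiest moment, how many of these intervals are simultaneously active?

5

Sweep endpoints in order; track running count of active intervals.
Peak of 5 reached at 11.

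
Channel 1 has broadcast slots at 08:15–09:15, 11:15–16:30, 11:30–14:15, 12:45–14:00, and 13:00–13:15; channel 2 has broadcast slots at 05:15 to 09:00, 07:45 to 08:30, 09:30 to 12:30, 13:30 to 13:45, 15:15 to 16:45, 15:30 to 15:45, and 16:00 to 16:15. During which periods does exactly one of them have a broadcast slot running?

A, merged: 08:15-09:15, 11:15-16:30.
B, merged: 05:15-09:00, 09:30-12:30, 13:30-13:45, 15:15-16:45.
Only in the first: 09:00-09:15, 12:30-13:30, 13:45-15:15.
Only in the second: 05:15-08:15, 09:30-11:15, 16:30-16:45.
Together these are the periods covered by exactly one.

05:15-08:15, 09:00-09:15, 09:30-11:15, 12:30-13:30, 13:45-15:15, 16:30-16:45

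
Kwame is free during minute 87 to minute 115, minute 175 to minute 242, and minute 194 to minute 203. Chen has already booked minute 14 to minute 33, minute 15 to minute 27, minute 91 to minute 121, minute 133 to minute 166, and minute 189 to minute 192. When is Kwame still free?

minute 87 to minute 91, minute 175 to minute 189, minute 192 to minute 242

A, merged: minute 87 to minute 115, minute 175 to minute 242.
B, merged: minute 14 to minute 33, minute 91 to minute 121, minute 133 to minute 166, minute 189 to minute 192.
minute 87 to minute 115 minus B → minute 87 to minute 91.
minute 175 to minute 242 minus B → minute 175 to minute 189, minute 192 to minute 242.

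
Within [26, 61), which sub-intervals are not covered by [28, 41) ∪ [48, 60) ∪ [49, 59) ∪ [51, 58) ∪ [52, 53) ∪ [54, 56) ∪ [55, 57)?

Covered (merged): [28, 41), [48, 60).
Complement within [26, 61): [26, 28), [41, 48), [60, 61).

[26, 28) ∪ [41, 48) ∪ [60, 61)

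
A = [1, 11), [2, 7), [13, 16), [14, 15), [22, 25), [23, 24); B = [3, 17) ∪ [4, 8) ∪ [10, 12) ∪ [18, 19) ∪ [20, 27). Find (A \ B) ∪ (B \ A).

[1, 3) ∪ [11, 13) ∪ [16, 17) ∪ [18, 19) ∪ [20, 22) ∪ [25, 27)

A, merged: [1, 11), [13, 16), [22, 25).
B, merged: [3, 17), [18, 19), [20, 27).
A \ B = [1, 3).
B \ A = [11, 13), [16, 17), [18, 19), [20, 22), [25, 27).
Union of the two gives the symmetric difference.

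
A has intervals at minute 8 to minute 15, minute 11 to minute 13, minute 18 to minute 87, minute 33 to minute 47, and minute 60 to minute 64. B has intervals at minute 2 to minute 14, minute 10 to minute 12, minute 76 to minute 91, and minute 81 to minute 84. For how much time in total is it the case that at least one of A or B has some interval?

86 minutes

First set merges to minute 8 to minute 15, minute 18 to minute 87.
Second set merges to minute 2 to minute 14, minute 76 to minute 91.
A ∪ B = minute 2 to minute 15, minute 18 to minute 91.
Total: 13 minutes + 73 minutes = 86 minutes.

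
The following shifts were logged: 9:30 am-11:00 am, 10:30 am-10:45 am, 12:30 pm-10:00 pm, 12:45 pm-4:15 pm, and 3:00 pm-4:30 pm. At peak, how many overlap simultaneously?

3

At 3:00 pm, 3 of the intervals are simultaneously active.
No point has more.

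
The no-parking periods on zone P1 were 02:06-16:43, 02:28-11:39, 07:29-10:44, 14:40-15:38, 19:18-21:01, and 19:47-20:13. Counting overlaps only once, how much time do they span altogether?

16 h 20 min

Merged: 02:06-16:43, 19:18-21:01.
Lengths: 14 h 37 min + 1 h 43 min = 16 h 20 min.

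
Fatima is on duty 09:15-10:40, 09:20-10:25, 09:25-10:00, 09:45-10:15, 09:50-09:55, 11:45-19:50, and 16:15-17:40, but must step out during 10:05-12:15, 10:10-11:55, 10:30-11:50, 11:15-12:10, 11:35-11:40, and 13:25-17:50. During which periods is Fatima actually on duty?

09:15-10:05, 12:15-13:25, 17:50-19:50

First set merges to 09:15-10:40, 11:45-19:50.
Second set merges to 10:05-12:15, 13:25-17:50.
09:15-10:40 \ B = 09:15-10:05.
11:45-19:50 \ B = 12:15-13:25, 17:50-19:50.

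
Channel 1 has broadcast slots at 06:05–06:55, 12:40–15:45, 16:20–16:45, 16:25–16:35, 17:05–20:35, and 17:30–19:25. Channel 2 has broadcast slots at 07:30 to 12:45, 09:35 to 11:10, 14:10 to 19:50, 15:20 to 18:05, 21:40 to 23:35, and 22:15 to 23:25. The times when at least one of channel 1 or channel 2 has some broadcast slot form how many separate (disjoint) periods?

3

Merge the first list: 06:05-06:55, 12:40-15:45, 16:20-16:45, 17:05-20:35.
Merge the second list: 07:30-12:45, 14:10-19:50, 21:40-23:35.
A ∪ B = 06:05-06:55, 07:30-20:35, 21:40-23:35.
That is 3 disjoint pieces.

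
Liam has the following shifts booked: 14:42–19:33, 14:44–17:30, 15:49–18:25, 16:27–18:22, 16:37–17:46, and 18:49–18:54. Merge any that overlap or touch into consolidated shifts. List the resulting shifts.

14:42–19:33

14:44–17:30 overlaps/touches 14:42–19:33 → extend to 14:42–19:33.
15:49–18:25 overlaps/touches 14:42–19:33 → extend to 14:42–19:33.
16:27–18:22 overlaps/touches 14:42–19:33 → extend to 14:42–19:33.
16:37–17:46 overlaps/touches 14:42–19:33 → extend to 14:42–19:33.
18:49–18:54 overlaps/touches 14:42–19:33 → extend to 14:42–19:33.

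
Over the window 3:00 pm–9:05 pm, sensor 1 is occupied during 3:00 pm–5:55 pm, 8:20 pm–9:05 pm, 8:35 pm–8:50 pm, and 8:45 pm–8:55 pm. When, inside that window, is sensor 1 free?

5:55 pm–8:20 pm

After merging, the occupied span is 3:00 pm–5:55 pm, 8:20 pm–9:05 pm.
Complement within 3:00 pm–9:05 pm: 5:55 pm–8:20 pm.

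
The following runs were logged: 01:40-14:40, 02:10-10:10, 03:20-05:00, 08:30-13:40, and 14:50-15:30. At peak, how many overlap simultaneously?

Walk the sorted start/end points keeping a running depth.
The depth first hits 3 at 03:20.

3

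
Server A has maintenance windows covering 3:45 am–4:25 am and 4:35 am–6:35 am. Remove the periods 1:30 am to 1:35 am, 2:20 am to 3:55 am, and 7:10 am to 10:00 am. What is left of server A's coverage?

3:45 am–4:25 am with B removed leaves 3:55 am–4:25 am.
4:35 am–6:35 am is untouched.

3:55 am–4:25 am, 4:35 am–6:35 am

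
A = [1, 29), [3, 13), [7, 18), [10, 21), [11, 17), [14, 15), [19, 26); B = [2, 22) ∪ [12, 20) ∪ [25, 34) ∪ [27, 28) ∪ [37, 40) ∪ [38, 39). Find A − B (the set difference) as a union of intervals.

[1, 2) ∪ [22, 25)

First set merges to [1, 29).
Second set merges to [2, 22), [25, 34), [37, 40).
[1, 29) \ B = [1, 2), [22, 25).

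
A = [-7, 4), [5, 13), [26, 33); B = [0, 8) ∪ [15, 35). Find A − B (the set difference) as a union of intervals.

[-7, 4) minus B → [-7, 0).
[5, 13) minus B → [8, 13).
[26, 33): fully covered by B → removed.

[-7, 0) ∪ [8, 13)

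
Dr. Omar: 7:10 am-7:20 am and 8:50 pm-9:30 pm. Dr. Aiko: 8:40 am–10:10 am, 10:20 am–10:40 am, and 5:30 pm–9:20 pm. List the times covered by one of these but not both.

Only in the first: 7:10 am–7:20 am, 9:20 pm–9:30 pm.
Only in the second: 8:40 am–10:10 am, 10:20 am–10:40 am, 5:30 pm–8:50 pm.
Together these are the periods covered by exactly one.

7:10 am–7:20 am, 8:40 am–10:10 am, 10:20 am–10:40 am, 5:30 pm–8:50 pm, 9:20 pm–9:30 pm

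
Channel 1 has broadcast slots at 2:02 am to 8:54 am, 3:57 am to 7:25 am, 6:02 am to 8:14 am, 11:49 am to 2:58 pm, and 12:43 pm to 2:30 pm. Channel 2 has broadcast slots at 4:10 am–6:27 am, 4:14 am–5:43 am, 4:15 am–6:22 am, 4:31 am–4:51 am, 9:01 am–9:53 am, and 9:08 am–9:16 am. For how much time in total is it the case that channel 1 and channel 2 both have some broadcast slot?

First set merges to 2:02 am-8:54 am, 11:49 am-2:58 pm.
Second set merges to 4:10 am-6:27 am, 9:01 am-9:53 am.
A ∩ B = 4:10 am-6:27 am.
Total: 2 h 17 min.

2 h 17 min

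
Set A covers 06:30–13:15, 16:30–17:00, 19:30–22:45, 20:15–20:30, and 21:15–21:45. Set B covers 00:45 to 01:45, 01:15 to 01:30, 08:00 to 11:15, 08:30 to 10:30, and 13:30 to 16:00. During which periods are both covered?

08:00–11:15

A, merged: 06:30–13:15, 16:30–17:00, 19:30–22:45.
B, merged: 00:45–01:45, 08:00–11:15, 13:30–16:00.
06:30–13:15 meets the second set on 08:00–11:15.
16:30–17:00: no overlap with the second set.
19:30–22:45: no overlap with the second set.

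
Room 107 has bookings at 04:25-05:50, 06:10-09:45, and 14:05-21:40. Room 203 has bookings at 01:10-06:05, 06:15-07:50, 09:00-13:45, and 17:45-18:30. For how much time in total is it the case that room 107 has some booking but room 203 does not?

A \ B = 06:10–06:15, 07:50–09:00, 14:05–17:45, 18:30–21:40.
Total: 5 min + 1 h 10 min + 3 h 40 min + 3 h 10 min = 8 h 5 min.

8 h 5 min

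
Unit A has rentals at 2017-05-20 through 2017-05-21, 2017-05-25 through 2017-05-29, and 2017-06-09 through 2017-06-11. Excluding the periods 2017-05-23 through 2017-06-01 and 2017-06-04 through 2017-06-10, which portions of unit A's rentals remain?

2017-05-20 through 2017-05-21 is untouched.
2017-05-25 through 2017-05-29 lies entirely inside B → drops out.
2017-06-09 through 2017-06-11 with B removed leaves 2017-06-11 through 2017-06-11.

2017-05-20 through 2017-05-21, 2017-06-11 through 2017-06-11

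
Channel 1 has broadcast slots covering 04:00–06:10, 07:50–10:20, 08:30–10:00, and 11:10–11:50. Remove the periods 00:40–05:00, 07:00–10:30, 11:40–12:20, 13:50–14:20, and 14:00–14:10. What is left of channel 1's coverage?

05:00–06:10, 11:10–11:40

First set merges to 04:00–06:10, 07:50–10:20, 11:10–11:50.
Second set merges to 00:40–05:00, 07:00–10:30, 11:40–12:20, 13:50–14:20.
04:00–06:10 \ B = 05:00–06:10.
07:50–10:20: entirely removed.
11:10–11:50 \ B = 11:10–11:40.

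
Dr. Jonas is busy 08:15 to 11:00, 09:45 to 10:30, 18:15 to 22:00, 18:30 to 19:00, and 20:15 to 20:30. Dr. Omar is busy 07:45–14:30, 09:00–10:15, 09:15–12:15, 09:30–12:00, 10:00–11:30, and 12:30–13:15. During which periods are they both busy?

08:15–11:00

A, merged: 08:15–11:00, 18:15–22:00.
B, merged: 07:45–14:30.
08:15–11:00 overlaps B on 08:15–11:00.
18:15–22:00 falls entirely outside B.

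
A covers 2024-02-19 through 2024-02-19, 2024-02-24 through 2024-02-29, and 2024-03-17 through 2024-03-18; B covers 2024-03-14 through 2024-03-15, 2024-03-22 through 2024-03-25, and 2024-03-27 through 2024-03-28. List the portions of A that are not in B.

2024-02-19 through 2024-02-19, 2024-02-24 through 2024-02-29, 2024-03-17 through 2024-03-18

2024-02-19 through 2024-02-19: nothing removed.
2024-02-24 through 2024-02-29: nothing removed.
2024-03-17 through 2024-03-18: nothing removed.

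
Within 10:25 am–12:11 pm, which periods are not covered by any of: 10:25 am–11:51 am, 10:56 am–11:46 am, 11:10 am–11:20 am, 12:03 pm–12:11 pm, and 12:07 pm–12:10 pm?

11:51 am-12:03 pm

After merging, the occupied span is 10:25 am-11:51 am, 12:03 pm-12:11 pm.
Complement within 10:25 am-12:11 pm: 11:51 am-12:03 pm.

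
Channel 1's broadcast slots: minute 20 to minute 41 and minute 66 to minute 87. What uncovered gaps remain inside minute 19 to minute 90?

minute 19 to minute 20, minute 41 to minute 66, minute 87 to minute 90

After merging, the occupied span is minute 20 to minute 41, minute 66 to minute 87.
Complement within minute 19 to minute 90: minute 19 to minute 20, minute 41 to minute 66, minute 87 to minute 90.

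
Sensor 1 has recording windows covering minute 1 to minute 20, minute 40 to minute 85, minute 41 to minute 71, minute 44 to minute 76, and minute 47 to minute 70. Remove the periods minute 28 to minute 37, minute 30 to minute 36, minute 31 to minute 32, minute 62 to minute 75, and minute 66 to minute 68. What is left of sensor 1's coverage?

minute 1 to minute 20, minute 40 to minute 62, minute 75 to minute 85

A, merged: minute 1 to minute 20, minute 40 to minute 85.
B, merged: minute 28 to minute 37, minute 62 to minute 75.
minute 1 to minute 20: no B overlap → unchanged.
minute 40 to minute 85 minus B → minute 40 to minute 62, minute 75 to minute 85.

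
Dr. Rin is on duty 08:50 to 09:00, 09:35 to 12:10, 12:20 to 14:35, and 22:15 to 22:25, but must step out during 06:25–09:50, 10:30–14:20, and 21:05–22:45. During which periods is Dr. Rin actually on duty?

08:50-09:00 lies entirely inside B → drops out.
09:35-12:10 with B removed leaves 09:50-10:30.
12:20-14:35 with B removed leaves 14:20-14:35.
22:15-22:25 lies entirely inside B → drops out.

09:50-10:30, 14:20-14:35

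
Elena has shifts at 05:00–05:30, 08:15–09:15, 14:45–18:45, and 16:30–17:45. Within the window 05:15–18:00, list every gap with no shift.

The merged coverage is 05:00-05:30, 08:15-09:15, 14:45-18:45.
Uncovered inside 05:15-18:00: 05:30-08:15, 09:15-14:45.

05:30-08:15, 09:15-14:45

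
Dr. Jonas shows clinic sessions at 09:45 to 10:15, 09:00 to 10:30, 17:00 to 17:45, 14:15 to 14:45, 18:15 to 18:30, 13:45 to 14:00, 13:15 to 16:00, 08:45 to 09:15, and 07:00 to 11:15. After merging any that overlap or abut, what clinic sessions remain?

Sort by start: 07:00–11:15, 08:45–09:15, 09:00–10:30, 09:45–10:15, 13:15–16:00, 13:45–14:00, 14:15–14:45, 17:00–17:45, 18:15–18:30.
08:45–09:15 overlaps/touches 07:00–11:15 → extend to 07:00–11:15.
09:00–10:30 overlaps/touches 07:00–11:15 → extend to 07:00–11:15.
09:45–10:15 overlaps/touches 07:00–11:15 → extend to 07:00–11:15.
13:15–16:00 is disjoint → start new block.
13:45–14:00 overlaps/touches 13:15–16:00 → extend to 13:15–16:00.
14:15–14:45 overlaps/touches 13:15–16:00 → extend to 13:15–16:00.
17:00–17:45 is disjoint → start new block.
18:15–18:30 is disjoint → start new block.

07:00–11:15, 13:15–16:00, 17:00–17:45, 18:15–18:30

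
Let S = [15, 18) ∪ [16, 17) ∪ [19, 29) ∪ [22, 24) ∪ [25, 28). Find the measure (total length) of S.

Merged: [15, 18), [19, 29).
Lengths: 3 + 10 = 13.

13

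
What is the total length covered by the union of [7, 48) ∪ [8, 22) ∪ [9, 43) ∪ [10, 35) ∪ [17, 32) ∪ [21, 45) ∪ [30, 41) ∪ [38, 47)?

41

Merged: [7, 48).
Length: 41.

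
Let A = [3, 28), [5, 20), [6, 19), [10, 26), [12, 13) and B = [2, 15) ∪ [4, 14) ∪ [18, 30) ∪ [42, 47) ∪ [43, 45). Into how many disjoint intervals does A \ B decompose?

A, merged: [3, 28).
B, merged: [2, 15), [18, 30), [42, 47).
A \ B = [15, 18).
That is 1 disjoint piece.

1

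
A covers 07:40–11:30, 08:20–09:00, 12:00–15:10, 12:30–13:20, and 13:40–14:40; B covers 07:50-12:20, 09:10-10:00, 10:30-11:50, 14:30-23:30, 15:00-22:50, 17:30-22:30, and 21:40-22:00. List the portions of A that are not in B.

07:40–07:50, 12:20–14:30

Merge the first list: 07:40–11:30, 12:00–15:10.
Merge the second list: 07:50–12:20, 14:30–23:30.
07:40–11:30 \ B = 07:40–07:50.
12:00–15:10 \ B = 12:20–14:30.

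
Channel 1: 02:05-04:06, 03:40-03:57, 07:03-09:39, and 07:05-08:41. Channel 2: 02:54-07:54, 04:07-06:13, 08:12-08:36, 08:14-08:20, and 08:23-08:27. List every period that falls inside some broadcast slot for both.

A, merged: 02:05–04:06, 07:03–09:39.
B, merged: 02:54–07:54, 08:12–08:36.
02:05–04:06 ∩ B → 02:54–04:06.
07:03–09:39 ∩ B → 07:03–07:54, 08:12–08:36.

02:54–04:06, 07:03–07:54, 08:12–08:36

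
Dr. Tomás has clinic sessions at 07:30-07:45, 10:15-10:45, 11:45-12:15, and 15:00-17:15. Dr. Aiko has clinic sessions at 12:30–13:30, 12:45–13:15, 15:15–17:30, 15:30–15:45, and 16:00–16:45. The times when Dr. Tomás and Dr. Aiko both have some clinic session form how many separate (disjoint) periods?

B, merged: 12:30–13:30, 15:15–17:30.
A ∩ B = 15:15–17:15.
That is 1 disjoint piece.

1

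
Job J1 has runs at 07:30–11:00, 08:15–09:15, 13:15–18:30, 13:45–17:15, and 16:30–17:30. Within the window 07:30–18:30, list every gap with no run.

11:00–13:15

Covered (merged): 07:30–11:00, 13:15–18:30.
Complement within 07:30–18:30: 11:00–13:15.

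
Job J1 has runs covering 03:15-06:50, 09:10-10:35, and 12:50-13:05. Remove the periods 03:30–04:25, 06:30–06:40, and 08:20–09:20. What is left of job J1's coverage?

03:15–03:30, 04:25–06:30, 06:40–06:50, 09:20–10:35, 12:50–13:05

03:15–06:50 \ B = 03:15–03:30, 04:25–06:30, 06:40–06:50.
09:10–10:35 \ B = 09:20–10:35.
12:50–13:05: nothing removed.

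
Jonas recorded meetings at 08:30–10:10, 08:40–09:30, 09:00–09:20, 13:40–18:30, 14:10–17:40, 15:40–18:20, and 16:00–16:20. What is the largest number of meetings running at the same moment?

Walk the sorted start/end points keeping a running depth.
The depth first hits 4 at 16:00.

4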